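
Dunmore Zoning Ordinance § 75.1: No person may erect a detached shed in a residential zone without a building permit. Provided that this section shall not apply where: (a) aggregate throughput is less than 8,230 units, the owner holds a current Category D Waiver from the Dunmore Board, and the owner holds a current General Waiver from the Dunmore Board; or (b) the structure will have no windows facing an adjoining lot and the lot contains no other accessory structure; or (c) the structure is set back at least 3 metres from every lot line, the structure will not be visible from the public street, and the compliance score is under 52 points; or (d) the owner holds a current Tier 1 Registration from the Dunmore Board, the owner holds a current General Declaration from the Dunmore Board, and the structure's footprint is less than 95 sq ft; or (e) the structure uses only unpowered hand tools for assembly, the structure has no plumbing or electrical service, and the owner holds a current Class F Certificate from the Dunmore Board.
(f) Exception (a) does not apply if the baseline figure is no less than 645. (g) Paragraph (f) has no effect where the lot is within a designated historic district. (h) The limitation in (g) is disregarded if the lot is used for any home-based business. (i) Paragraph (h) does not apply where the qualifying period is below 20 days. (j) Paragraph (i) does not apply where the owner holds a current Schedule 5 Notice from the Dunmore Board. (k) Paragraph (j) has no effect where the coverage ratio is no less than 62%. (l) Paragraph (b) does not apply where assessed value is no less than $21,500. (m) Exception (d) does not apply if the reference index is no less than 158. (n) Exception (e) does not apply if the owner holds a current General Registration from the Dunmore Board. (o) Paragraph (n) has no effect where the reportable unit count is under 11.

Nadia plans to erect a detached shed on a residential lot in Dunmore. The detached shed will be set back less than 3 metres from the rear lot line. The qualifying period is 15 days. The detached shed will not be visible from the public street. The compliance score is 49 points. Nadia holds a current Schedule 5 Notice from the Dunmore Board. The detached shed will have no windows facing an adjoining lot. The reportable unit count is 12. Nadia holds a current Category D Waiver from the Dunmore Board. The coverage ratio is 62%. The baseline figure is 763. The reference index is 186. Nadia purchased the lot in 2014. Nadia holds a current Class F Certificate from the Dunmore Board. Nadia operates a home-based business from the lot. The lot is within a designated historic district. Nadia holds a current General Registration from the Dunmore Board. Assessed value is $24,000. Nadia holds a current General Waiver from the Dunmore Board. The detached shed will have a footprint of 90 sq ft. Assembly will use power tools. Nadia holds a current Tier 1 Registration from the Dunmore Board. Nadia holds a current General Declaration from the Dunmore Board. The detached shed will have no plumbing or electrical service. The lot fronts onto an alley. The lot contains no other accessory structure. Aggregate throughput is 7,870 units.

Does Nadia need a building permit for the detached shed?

No — exception (a) applies; Nadia does not need a building permit.

Exception (a)'s conditions are all satisfied: aggregate throughput is 7,870 units, less than the 8,230 units limit; a current Category D Waiver is held; a current General Waiver is held. Under paragraphs (f)–(k): (f) would limit (a) — the baseline figure is 763, meeting the 645 threshold — but (g) sets (f) aside: (g) operates against (f): the lot is in a historic district. (h) applies (a home-based business operates on the lot), but is itself disapplied by (i): (i) applies — the qualifying period is 15 days, below the 20 days limit. (j) would limit (i) — a current Schedule 5 Notice is held — but (k) sets (j) aside: (k) is engaged — the coverage ratio is 62%, meeting the 62% threshold. So (a) applies.
Exception (b)'s conditions are all satisfied: no windows face an adjoining lot; the lot has no other accessory structure. However, paragraph (l) must be considered: (l) operates against (b): assessed value is $24,000, meeting the $21,500 threshold. So (b) is unavailable.
Exception (c) fails — the rear setback is under 3 m.
Exception (d)'s conditions are all satisfied: a current Tier 1 Registration is held; a current General Declaration is held; the structure's footprint is 90 sq ft, less than the 95 sq ft limit. But: (m) operates against (d): the reference index is 186, meeting the 158 threshold. (d) is therefore removed.
Exception (e) does not apply: assembly uses power tools.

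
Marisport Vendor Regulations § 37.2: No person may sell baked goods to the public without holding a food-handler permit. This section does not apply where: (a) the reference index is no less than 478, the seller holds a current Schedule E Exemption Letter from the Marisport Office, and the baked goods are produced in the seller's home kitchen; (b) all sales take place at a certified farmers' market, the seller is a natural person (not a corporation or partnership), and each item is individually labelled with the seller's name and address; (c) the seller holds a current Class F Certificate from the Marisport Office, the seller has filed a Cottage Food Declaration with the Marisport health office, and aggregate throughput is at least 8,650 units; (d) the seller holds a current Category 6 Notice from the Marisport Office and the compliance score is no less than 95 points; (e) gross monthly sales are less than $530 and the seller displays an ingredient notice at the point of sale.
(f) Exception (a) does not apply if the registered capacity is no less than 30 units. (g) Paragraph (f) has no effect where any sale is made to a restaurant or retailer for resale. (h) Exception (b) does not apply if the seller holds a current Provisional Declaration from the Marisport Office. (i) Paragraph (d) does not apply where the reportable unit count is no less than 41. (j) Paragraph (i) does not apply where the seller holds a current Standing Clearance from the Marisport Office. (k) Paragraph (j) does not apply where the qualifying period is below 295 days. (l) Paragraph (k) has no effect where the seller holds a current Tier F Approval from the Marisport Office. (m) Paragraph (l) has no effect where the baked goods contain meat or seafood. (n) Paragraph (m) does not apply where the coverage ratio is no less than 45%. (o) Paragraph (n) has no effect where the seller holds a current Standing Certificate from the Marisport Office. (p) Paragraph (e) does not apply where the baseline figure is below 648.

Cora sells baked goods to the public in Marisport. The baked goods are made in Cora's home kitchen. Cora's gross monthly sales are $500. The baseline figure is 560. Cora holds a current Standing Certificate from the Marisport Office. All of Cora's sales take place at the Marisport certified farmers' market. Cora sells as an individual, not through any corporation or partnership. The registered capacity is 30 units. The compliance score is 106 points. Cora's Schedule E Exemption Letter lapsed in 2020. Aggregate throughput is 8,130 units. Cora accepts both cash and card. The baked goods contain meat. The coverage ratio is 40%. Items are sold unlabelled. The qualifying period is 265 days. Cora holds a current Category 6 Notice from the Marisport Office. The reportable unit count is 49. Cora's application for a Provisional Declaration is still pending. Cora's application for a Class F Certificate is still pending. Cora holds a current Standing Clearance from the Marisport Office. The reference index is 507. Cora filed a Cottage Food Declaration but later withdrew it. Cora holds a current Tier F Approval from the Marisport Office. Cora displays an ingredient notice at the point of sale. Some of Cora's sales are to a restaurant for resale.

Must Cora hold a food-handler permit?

Exception (a) fails — the Schedule E Exemption Letter is not current.
Exception (b) fails — items are sold unlabelled.
Exception (c) fails — no current Class F Certificate is held.
Exception (d): a current Category 6 Notice is held; the compliance score is 106 points, meeting the 95 points threshold — every condition holds. But: (i) operates against (d): the reportable unit count is 49, meeting the 41 threshold. (j) would limit (i) — a current Standing Clearance is held — but (k) sets (j) aside: (k) applies — the qualifying period is 265 days, below the 295 days limit. (l) is triggered (a current Tier F Approval is held), but yields to (m): (m) applies — the baked goods contain meat. (n) is not engaged (the coverage ratio is 40%, short of 45%), so (m) stands. Exception (d) does not apply.
Exception (e)'s conditions are all satisfied: gross monthly sales are $500, less than the $530 limit; an ingredient notice is displayed. But applying paragraph (p): (p) operates against (e): the baseline figure is 560, below the 648 limit. So (e) is unavailable.
No exception is made out. Cora falls within the general rule.

Yes — Cora must hold a food-handler permit.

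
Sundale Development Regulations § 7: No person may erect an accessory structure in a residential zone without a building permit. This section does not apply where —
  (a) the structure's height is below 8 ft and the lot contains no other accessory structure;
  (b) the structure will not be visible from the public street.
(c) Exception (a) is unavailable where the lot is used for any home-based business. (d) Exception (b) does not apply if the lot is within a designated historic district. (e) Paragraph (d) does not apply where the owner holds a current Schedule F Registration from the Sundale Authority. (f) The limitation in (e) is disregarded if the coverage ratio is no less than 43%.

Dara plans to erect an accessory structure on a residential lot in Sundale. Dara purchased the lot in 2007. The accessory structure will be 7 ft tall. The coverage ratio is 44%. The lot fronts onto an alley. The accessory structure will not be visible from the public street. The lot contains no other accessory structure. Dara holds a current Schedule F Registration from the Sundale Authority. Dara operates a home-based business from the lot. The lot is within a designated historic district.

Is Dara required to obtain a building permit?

Yes — Dara must obtain a building permit.

Exception (a) is satisfied on its face — the structure's height is 7 ft, below the 8 ft limit; the lot has no other accessory structure. But applying paragraph (c): (c) operates against (a): a home-based business operates on the lot. So (a) is unavailable.
Exception (b): the structure will not be visible from the street — every condition holds. But: (d) is engaged — the lot is in a historic district. (e) would limit (d) — a current Schedule F Registration is held — but (f) sets (e) aside: (f) is triggered — the coverage ratio is 44%, meeting the 43% threshold. Exception (b) does not apply.
No exception applies. The general rule governs.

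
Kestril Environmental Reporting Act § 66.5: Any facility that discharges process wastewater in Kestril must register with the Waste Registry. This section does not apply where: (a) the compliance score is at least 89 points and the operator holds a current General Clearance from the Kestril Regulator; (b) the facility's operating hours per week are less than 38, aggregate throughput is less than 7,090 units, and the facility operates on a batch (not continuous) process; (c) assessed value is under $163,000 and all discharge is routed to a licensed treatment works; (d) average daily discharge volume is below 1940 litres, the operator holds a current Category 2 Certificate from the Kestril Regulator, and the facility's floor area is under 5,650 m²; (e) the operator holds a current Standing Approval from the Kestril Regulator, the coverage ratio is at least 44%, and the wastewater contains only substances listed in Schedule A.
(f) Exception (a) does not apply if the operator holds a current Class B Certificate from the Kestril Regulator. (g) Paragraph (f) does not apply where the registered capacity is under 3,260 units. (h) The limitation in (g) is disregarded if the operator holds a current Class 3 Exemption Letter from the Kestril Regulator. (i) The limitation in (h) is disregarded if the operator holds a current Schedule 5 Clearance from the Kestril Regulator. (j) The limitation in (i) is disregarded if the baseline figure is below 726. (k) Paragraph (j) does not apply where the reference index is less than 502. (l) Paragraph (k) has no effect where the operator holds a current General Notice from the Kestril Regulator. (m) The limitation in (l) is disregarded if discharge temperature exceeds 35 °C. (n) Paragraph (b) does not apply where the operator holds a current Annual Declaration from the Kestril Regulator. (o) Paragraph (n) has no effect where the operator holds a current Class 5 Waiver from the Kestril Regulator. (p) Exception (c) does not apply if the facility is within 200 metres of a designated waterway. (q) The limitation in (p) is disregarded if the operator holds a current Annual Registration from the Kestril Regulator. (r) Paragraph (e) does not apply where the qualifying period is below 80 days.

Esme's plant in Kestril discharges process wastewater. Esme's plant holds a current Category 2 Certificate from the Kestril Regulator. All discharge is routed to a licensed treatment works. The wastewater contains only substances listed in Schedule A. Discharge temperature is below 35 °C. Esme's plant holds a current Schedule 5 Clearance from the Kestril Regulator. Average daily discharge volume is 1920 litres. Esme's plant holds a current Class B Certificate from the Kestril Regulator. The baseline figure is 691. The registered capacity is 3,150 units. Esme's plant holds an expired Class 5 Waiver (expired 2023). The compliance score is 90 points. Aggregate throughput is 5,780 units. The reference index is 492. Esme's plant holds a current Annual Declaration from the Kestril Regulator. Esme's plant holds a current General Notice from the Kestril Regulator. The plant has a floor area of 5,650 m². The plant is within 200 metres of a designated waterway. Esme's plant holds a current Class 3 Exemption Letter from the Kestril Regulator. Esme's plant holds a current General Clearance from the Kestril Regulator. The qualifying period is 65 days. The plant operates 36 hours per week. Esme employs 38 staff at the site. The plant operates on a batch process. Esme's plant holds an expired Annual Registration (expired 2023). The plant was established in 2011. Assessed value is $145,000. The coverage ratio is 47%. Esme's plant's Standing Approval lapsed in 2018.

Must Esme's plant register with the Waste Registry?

Exception (a): the compliance score is 90 points, meeting the 89 points threshold; a current General Clearance is held — every condition holds. However, paragraphs (f)–(m) must be considered: (f) operates against (a): a current Class B Certificate is held. (g) is triggered (the registered capacity is 3,150 units, under the 3,260 units limit), but is itself disapplied by (h): (h) operates against (g): a current Class 3 Exemption Letter is held. (i) operates (a current Schedule 5 Clearance is held), but is set aside by (j): (j) operates against (i): the baseline figure is 691, below the 726 limit. (k) is engaged (the reference index is 492, less than the 502 limit), but is displaced by (l): (l) operates against (k): a current General Notice is held. (m), which would lift (l), is not engaged — discharge temperature is below 35 °C. Exception (a) does not apply.
Exception (b) is satisfied on its face — the facility's operating hours per week are 36, less than the 38 limit; aggregate throughput is 5,780 units, less than the 7,090 units limit; the facility operates on a batch process. But: (n) operates — a current Annual Declaration is held. (o), which would lift (n), is inapplicable — there is no Class 5 Waiver in force. So (b) is unavailable.
Exception (c): assessed value is $145,000, under the $163,000 limit; discharge is routed to a licensed treatment works — every condition holds. However, paragraphs (p)–(q) must be considered: (p) applies — the plant is within 200 m of a designated waterway. (q), which would lift (p), does not operate here — no current Annual Registration is held. Exception (c) does not apply.
Exception (d) does not apply: the facility's floor area is 5,650 m², not under 5,650 m².
Exception (e) fails — there is no Standing Approval in force.
No exception displaces § 66.5.

Yes — Esme's plant must register with the Waste Registry.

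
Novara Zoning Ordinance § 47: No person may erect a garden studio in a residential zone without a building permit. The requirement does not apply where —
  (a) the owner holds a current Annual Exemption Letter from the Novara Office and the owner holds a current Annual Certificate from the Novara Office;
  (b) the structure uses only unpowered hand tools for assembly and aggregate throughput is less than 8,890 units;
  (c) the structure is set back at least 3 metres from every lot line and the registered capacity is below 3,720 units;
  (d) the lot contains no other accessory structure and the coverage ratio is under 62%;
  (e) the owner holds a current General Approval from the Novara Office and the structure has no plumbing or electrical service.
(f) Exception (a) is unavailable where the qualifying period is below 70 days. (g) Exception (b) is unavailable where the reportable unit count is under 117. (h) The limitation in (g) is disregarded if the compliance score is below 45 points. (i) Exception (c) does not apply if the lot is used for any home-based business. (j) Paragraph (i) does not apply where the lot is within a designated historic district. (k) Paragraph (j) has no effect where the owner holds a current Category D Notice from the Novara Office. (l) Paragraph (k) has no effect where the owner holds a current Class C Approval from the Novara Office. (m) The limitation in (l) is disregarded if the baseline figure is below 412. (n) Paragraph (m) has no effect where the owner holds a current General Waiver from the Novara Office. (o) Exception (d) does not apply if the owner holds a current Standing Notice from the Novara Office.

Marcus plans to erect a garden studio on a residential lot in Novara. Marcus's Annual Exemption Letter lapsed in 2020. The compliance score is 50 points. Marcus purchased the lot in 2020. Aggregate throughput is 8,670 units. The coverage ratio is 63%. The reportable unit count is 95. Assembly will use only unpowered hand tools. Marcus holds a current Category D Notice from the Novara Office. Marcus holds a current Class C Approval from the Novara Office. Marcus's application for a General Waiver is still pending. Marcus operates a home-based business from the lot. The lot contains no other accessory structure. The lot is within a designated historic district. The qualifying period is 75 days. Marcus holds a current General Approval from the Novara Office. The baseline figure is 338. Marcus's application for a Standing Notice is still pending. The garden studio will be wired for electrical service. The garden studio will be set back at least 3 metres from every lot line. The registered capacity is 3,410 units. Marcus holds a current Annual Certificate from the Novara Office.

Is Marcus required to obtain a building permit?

Exception (a) fails — there is no Annual Exemption Letter in force.
Exception (b)'s conditions are all satisfied: assembly uses only hand tools; aggregate throughput is 8,670 units, less than the 8,890 units limit. Turning to paragraphs (g)–(h): (g) operates — the reportable unit count is 95, under the 117 limit. (h) is inapplicable (the compliance score is 50 points, not below 45 points), so (g) stands. So (b) is unavailable.
Exception (c) is satisfied on its face — the setback is at least 3 m on every side; the registered capacity is 3,410 units, below the 3,720 units limit. Turning to paragraphs (i)–(n): (i) applies — a home-based business operates on the lot. (j) would limit (i) — the lot is in a historic district — but (k) sets (j) aside: (k) operates against (j): a current Category D Notice is held. (l) operates (a current Class C Approval is held), but yields to (m): (m) operates against (l): the baseline figure is 338, below the 412 limit. (n) is not engaged (no current General Waiver is held), so (m) stands. Exception (c) does not apply.
Exception (d) fails — the coverage ratio is 63%, not under 62%.
Exception (e) does not apply: electrical service is planned.
No exception applies. The general rule governs.

Yes — Marcus must obtain a building permit.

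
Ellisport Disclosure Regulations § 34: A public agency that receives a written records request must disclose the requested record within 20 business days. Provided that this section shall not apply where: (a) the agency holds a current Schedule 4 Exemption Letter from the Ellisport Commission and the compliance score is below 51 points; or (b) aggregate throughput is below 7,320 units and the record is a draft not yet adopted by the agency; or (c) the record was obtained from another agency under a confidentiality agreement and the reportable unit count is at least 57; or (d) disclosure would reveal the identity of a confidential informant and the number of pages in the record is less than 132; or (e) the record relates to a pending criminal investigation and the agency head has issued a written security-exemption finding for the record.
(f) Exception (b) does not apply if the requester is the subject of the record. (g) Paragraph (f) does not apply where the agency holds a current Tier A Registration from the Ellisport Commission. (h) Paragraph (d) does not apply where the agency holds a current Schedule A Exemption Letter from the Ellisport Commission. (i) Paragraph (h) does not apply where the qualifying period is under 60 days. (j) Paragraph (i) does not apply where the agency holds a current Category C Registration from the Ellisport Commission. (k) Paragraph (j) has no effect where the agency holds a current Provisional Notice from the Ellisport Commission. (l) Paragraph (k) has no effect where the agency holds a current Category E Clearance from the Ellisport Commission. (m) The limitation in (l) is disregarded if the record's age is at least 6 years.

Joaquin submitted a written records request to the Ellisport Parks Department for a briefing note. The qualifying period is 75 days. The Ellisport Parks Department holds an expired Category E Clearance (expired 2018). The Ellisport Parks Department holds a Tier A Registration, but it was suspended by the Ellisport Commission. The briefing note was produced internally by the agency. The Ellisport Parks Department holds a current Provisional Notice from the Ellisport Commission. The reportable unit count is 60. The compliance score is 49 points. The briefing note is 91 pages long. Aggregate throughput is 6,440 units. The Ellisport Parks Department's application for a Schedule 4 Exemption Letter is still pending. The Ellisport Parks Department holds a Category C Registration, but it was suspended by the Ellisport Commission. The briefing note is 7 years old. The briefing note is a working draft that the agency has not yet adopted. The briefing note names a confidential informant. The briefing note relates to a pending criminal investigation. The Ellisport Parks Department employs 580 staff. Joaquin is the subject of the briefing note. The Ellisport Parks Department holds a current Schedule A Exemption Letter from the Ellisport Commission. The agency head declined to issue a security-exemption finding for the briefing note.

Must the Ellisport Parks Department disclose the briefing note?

Yes — the Ellisport Parks Department must disclose the briefing note.

Exception (a) fails — there is no Schedule 4 Exemption Letter in force.
All of (b)'s requirements are met (aggregate throughput is 6,440 units, below the 7,320 units limit; the briefing note is an unadopted draft). Turning to paragraphs (f)–(g): (f) operates against (b): Joaquin is the subject of the briefing note. (g) does not operate here (the Tier A Registration is not current), so (f) stands. (b) is therefore removed.
Exception (c) requires that the record was obtained from another agency under a confidentiality agreement; but the briefing note was produced internally, so (c) is unavailable.
Exception (d) is satisfied on its face — the briefing note names a confidential informant; the number of pages in the record is 91, less than the 132 limit. But applying paragraphs (h)–(m): (h) operates — a current Schedule A Exemption Letter is held. (i) is inapplicable (the qualifying period is 75 days, not under 60 days), so (h) stands. Exception (d) does not apply.
Exception (e) requires that the agency head has issued a written security-exemption finding for the record; but the agency head declined to issue a security-exemption finding, so (e) is unavailable.
No exception applies. The general rule governs.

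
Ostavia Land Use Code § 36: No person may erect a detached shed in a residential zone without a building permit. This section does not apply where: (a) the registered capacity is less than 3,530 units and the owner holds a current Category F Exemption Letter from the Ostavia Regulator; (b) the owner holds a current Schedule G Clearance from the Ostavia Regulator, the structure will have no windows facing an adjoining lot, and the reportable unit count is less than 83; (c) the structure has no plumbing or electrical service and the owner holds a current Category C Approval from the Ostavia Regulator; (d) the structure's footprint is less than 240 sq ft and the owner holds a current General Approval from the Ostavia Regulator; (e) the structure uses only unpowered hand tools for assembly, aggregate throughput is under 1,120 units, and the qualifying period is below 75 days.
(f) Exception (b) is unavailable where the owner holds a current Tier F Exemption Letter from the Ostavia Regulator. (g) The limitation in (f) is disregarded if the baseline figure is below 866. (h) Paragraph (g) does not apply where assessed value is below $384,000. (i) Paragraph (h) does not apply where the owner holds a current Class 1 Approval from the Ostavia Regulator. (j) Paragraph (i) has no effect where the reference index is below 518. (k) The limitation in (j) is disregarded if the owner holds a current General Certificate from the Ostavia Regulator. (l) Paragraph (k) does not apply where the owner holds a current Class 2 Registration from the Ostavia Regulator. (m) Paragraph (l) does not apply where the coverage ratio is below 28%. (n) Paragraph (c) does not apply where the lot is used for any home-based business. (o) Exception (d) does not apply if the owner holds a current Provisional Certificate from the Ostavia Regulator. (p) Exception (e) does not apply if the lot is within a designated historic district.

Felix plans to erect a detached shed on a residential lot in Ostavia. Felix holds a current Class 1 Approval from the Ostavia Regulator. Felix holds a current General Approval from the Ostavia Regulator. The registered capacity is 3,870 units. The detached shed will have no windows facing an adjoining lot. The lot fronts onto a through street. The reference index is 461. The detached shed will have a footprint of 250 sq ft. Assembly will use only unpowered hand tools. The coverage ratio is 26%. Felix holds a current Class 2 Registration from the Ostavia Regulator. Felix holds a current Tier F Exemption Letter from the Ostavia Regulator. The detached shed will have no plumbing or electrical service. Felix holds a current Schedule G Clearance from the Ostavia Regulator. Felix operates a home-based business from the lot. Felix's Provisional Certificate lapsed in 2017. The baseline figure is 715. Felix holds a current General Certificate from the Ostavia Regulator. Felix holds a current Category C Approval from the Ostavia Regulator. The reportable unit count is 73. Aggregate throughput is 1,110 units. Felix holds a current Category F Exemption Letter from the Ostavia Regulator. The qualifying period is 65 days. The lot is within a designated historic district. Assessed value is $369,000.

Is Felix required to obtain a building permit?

Exception (a) fails — the registered capacity is 3,870 units, not less than 3,530 units.
Exception (b)'s conditions are all satisfied: a current Schedule G Clearance is held; no windows face an adjoining lot; the reportable unit count is 73, less than the 83 limit. Considering the limiting provisions: (f) applies (a current Tier F Exemption Letter is held), but is itself disapplied by (g): (g) operates against (f): the baseline figure is 715, below the 866 limit. (h) would limit (g) — assessed value is $369,000, below the $384,000 limit — but (i) sets (h) aside: (i) operates against (h): a current Class 1 Approval is held. (j) would limit (i) — the reference index is 461, below the 518 limit — but (k) sets (j) aside: (k) applies — a current General Certificate is held. (l) operates (a current Class 2 Registration is held), but is displaced by (m): (m) operates against (l): the coverage ratio is 26%, below the 28% limit. So (b) applies.
Exception (c) is satisfied on its face — there is no plumbing or electrical service; a current Category C Approval is held. But: (n) applies — a home-based business operates on the lot. Exception (c) does not apply.
Exception (d) fails — the structure's footprint is 250 sq ft, not less than 240 sq ft.
All of (e)'s requirements are met (assembly uses only hand tools; aggregate throughput is 1,110 units, under the 1,120 units limit; the qualifying period is 65 days, below the 75 days limit). However, paragraph (p) must be considered: (p) is engaged — the lot is in a historic district. Exception (e) does not apply.

No — exception (b) applies; Felix does not need a building permit.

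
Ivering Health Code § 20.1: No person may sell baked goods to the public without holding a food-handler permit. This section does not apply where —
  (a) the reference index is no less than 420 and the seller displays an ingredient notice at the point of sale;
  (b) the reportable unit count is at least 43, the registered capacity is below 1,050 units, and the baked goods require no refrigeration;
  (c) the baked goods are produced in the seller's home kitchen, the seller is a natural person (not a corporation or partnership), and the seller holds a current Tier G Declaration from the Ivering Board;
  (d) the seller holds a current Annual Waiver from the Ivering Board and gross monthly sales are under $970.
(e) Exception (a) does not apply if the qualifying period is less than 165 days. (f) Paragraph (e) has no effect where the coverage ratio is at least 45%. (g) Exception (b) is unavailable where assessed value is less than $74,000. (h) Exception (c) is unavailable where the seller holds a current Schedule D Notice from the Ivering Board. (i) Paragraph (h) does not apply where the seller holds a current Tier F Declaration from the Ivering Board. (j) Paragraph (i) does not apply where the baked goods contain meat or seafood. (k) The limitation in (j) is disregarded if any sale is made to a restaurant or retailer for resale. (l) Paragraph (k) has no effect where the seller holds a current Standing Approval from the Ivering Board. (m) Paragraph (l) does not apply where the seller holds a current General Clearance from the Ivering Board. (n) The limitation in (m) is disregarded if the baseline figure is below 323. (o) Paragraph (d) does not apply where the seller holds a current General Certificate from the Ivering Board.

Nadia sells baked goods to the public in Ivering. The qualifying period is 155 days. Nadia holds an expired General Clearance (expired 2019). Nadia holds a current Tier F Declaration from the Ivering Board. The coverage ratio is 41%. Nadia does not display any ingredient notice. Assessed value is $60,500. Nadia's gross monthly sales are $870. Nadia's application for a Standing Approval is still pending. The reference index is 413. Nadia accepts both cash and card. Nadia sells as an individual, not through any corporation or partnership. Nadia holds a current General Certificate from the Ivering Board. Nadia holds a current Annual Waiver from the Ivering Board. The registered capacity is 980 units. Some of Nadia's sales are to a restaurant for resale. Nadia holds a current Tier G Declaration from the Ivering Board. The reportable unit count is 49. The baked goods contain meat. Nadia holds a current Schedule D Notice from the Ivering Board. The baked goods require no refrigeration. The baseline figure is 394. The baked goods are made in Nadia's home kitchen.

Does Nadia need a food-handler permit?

No — exception (c) applies; Nadia is not required to hold a food-handler permit.

Exception (a) requires that the reference index is no less than 420; but the reference index is 413, short of 420, so (a) is unavailable.
All of (b)'s requirements are met (the reportable unit count is 49, meeting the 43 threshold; the registered capacity is 980 units, below the 1,050 units limit; the baked goods are shelf-stable). But: (g) is triggered — assessed value is $60,500, less than the $74,000 limit. Exception (b) does not apply.
Exception (c) is satisfied on its face — the baked goods are home-kitchen produced; the seller is a natural person; a current Tier G Declaration is held. Considering the limiting provisions: (h) would limit (c) — a current Schedule D Notice is held — but (i) sets (h) aside: (i) is triggered — a current Tier F Declaration is held. (j) would limit (i) — the baked goods contain meat — but (k) sets (j) aside: (k) operates against (j): some sales are to a restaurant for resale. (l) does not operate here (the Standing Approval is not current), so (k) stands. Exception (c) stands.
All of (d)'s requirements are met (a current Annual Waiver is held; gross monthly sales are $870, under the $970 limit). But: (o) operates — a current General Certificate is held. So (d) is unavailable.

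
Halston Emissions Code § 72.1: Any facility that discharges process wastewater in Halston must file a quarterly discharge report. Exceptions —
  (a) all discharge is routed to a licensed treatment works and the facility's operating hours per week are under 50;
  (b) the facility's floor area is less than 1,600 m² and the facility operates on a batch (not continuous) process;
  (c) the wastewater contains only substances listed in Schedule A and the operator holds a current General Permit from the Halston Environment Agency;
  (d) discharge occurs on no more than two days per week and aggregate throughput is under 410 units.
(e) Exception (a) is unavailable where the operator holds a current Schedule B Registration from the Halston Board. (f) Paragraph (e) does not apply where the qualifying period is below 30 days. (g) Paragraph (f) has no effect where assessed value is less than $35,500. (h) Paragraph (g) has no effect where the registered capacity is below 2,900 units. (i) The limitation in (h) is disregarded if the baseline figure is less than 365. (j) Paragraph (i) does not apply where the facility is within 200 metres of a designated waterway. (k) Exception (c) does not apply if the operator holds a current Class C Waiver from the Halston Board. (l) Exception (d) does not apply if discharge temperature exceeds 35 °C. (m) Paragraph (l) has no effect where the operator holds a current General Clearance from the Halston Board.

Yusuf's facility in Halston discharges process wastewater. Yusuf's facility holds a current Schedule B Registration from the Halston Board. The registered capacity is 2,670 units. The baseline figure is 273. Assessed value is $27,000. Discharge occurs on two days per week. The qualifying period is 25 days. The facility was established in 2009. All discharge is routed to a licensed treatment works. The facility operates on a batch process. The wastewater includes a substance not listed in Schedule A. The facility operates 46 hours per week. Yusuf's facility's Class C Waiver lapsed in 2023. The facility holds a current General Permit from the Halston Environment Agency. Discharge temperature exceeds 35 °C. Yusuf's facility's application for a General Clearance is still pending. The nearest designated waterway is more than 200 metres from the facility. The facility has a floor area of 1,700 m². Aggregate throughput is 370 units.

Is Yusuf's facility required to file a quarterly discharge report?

Exception (a)'s conditions are all satisfied: discharge is routed to a licensed treatment works; the facility's operating hours per week are 46, under the 50 limit. But applying paragraphs (e)–(j): (e) operates — a current Schedule B Registration is held. (f) is engaged (the qualifying period is 25 days, below the 30 days limit), but is itself disapplied by (g): (g) is engaged — assessed value is $27,000, less than the $35,500 limit. (h) applies (the registered capacity is 2,670 units, below the 2,900 units limit), but yields to (i): (i) operates against (h): the baseline figure is 273, less than the 365 limit. (j) is inapplicable (the facility is more than 200 m from any designated waterway), so (i) stands. Exception (a) does not apply.
Exception (b) fails — the facility's floor area is 1,700 m², not less than 1,600 m².
Exception (c) requires that the wastewater contains only substances listed in Schedule A; but the wastewater includes a non-Schedule-A substance, so (c) is unavailable.
Exception (d): discharge occurs on no more than two days per week; aggregate throughput is 370 units, under the 410 units limit — every condition holds. But: (l) operates against (d): discharge temperature exceeds 35 °C. (m) is inapplicable (there is no General Clearance in force), so (l) stands. Exception (d) does not apply.
No exception is made out. Yusuf's facility falls within the general rule.

Yes — Yusuf's facility must file a quarterly discharge report.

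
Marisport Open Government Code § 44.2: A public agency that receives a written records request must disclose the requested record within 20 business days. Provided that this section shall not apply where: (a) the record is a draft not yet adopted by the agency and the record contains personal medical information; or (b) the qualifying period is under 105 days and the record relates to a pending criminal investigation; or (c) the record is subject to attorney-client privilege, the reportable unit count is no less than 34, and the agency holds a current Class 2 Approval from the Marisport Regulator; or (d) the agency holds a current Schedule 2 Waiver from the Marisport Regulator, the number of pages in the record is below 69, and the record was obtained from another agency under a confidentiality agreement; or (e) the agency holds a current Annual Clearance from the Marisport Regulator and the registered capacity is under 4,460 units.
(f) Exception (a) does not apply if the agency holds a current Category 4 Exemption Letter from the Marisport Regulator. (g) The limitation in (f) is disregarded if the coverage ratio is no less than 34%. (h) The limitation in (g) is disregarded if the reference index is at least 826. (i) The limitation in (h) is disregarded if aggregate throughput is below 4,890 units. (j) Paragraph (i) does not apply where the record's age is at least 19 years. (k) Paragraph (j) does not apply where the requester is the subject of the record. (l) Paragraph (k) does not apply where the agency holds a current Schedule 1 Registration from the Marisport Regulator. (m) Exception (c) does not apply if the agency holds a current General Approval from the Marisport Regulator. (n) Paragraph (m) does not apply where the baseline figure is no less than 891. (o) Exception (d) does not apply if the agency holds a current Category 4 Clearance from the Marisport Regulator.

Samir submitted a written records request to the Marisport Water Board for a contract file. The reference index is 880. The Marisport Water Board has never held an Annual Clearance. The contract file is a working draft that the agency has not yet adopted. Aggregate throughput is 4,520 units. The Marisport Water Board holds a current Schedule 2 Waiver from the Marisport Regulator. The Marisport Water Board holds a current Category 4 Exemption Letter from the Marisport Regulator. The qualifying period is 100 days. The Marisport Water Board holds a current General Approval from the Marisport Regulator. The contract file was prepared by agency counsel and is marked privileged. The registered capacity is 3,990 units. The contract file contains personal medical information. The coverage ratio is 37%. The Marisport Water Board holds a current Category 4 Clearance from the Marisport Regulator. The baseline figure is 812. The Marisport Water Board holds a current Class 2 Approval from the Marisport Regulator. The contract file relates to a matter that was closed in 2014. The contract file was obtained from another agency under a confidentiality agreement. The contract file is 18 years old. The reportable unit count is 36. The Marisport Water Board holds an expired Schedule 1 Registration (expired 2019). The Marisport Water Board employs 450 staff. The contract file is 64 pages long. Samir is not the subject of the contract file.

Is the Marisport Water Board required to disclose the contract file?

No — exception (a) applies; the Marisport Water Board is not required to disclose the contract file.

Exception (a)'s conditions are all satisfied: the contract file is an unadopted draft; the contract file contains personal medical information. As to paragraphs (f)–(l): (f) would limit (a) — a current Category 4 Exemption Letter is held — but (g) sets (f) aside: (g) operates against (f): the coverage ratio is 37%, meeting the 34% threshold. (h) would limit (g) — the reference index is 880, meeting the 826 threshold — but (i) sets (h) aside: (i) operates against (h): aggregate throughput is 4,520 units, below the 4,890 units limit. (j), which would lift (i), is not triggered — the record's age is 18 years, short of 19 years. So (a) applies.
Exception (b) requires that the record relates to a pending criminal investigation; but the contract file relates to a closed matter, so (b) is unavailable.
Exception (c): the contract file is privileged; the reportable unit count is 36, meeting the 34 threshold; a current Class 2 Approval is held — every condition holds. However, paragraphs (m)–(n) must be considered: (m) is triggered — a current General Approval is held. (n) is not triggered (the baseline figure is 812, short of 891), so (m) stands. Exception (c) does not apply.
Exception (d) is satisfied on its face — a current Schedule 2 Waiver is held; the number of pages in the record is 64, below the 69 limit; the contract file was obtained under a confidentiality agreement. Turning to paragraph (o): (o) applies — a current Category 4 Clearance is held. So (d) is unavailable.
Exception (e) does not apply: the Annual Clearance is not current.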